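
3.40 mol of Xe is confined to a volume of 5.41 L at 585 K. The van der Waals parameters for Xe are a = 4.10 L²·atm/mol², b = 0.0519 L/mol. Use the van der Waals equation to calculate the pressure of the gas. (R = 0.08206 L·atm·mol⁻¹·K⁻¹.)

P ≈ 29.57 atm

P = nRT/(V − nb) − a n²/V²
nRT/(V − nb) = (3.40)(0.08206)(585)/(5.41 − 3.40×0.0519) = 163.22/5.2335 = 31.188 atm
a n²/V² = (4.10)(3.40)²/(5.41)² = 1.6194 atm
P = 31.188 − 1.6194 = 29.57 atm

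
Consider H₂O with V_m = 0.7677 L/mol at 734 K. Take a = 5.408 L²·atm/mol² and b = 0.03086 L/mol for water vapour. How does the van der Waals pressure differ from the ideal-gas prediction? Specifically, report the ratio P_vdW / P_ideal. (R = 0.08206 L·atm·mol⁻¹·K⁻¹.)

Ideal: P_ideal = RT/V_m = (0.08206)(734)/0.7677 = 78.4578 atm
vdW: P = RT/(V_m − b) − a/V_m² = 60.2320/0.736840 − 5.408/0.589363 = 81.7437 − 9.17601 = 72.5677 atm
Ratio = 72.5677/78.4578 = 0.9249

P_vdW / P_ideal ≈ 0.9249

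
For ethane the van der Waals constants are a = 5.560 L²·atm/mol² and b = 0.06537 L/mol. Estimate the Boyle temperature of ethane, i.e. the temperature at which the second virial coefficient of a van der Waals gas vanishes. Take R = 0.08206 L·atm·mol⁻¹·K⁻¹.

T_B ≈ 1036 K

For a van der Waals gas the second virial coefficient B₂ = b − a/(RT) vanishes at T_B = a/(Rb).
T_B = 5.560/(0.08206×0.06537) = 5.560/0.0053643 = 1036 K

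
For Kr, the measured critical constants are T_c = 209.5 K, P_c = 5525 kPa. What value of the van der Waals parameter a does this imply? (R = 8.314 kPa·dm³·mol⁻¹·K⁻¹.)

a ≈ 231.7 kPa·dm⁶/mol²

From T_c = 8a/(27Rb) and P_c = a/(27b²): a = 27 R² T_c²/(64 P_c).
a = 27×(8.314)²×(209.5)²/(64×5525) = 81912817/353600 = 231.7 kPa·dm⁶/mol²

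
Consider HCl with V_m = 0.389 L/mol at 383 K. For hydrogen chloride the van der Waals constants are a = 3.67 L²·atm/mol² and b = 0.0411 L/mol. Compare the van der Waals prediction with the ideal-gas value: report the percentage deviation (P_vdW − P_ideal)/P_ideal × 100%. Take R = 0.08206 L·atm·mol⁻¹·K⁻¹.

Ideal: P_ideal = RT/V_m = (0.08206)(383)/0.389 = 80.7943 atm
vdW: P = RT/(V_m − b) − a/V_m² = 31.4290/0.347900 − 3.67/0.151321 = 90.3392 − 24.2531 = 66.0861 atm
% deviation = (66.0861 − 80.7943)/80.7943 × 100% = -18.20%

-18.20 %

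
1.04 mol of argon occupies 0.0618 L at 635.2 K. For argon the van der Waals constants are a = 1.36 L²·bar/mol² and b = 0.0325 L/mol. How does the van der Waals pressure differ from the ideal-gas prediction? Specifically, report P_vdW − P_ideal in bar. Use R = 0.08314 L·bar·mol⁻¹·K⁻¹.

ΔP ≈ 687.7 bar

Ideal: P_ideal = nRT/V = (1.04)(0.08314)(635.2)/0.0618 = 888.721 bar
vdW: P = nRT/(V − nb) − a n²/V² = 54.9229/0.0280000 − 1.47098/0.00381924 = 1961.53 − 385.150 = 1576.38 bar
ΔP = 1576.38 − 888.721 = 687.7 bar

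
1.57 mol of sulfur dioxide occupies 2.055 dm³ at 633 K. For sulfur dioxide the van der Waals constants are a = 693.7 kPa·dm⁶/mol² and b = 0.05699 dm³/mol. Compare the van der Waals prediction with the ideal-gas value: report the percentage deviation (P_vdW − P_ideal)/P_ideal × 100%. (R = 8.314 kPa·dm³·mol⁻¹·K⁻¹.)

Ideal: P_ideal = nRT/V = (1.57)(8.314)(633)/2.055 = 4020.70 kPa
vdW: P = nRT/(V − nb) − a n²/V² = 8262.54/1.96553 − 1709.90/4.22303 = 4203.72 − 404.899 = 3798.82 kPa
% deviation = (3798.82 − 4020.70)/4020.70 × 100% = -5.52%

-5.52 %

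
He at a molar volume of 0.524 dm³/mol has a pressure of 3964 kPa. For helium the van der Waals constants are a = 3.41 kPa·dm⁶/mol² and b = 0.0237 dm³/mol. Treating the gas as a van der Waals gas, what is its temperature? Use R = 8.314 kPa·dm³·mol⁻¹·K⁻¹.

T = (P + a/V_m²)(V_m − b)/R
P + a/V_m² = 3964 + 3.41/(0.524)² = 3976.4 kPa
V_m − b = 0.524 − 0.0237 = 0.50030 dm³/mol
T = (3976.4)(0.50030)/8.314 = 239.3 K

T ≈ 239.3 K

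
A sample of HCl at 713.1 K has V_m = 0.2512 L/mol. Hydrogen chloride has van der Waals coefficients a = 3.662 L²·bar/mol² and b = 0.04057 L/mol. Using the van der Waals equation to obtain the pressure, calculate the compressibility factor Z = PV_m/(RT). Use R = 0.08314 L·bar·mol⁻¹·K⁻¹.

Z ≈ 0.9467

P = RT/(V_m − b) − a/V_m² = (0.08314)(713.1)/(0.2512 − 0.04057) − 3.662/(0.2512)²
  = 59.287/0.21063 − 58.034 = 281.47 − 58.034 = 223.44 bar
Z = PV_m/(RT) = (223.44)(0.2512)/((0.08314)(713.1)) = 56.128/59.287 = 0.9467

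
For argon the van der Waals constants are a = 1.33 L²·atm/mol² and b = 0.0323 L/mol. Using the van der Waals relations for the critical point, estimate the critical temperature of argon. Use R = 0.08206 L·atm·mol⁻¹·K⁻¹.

T_c ≈ 148.7 K

For a van der Waals gas, T_c = 8a/(27Rb).
T_c = 8×1.33/(27×0.08206×0.0323) = 10.640/0.071565 = 148.7 K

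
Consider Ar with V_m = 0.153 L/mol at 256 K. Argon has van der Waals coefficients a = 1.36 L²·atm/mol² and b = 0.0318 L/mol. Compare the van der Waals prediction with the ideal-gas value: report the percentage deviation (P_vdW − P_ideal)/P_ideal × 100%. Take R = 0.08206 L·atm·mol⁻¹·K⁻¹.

Ideal: P_ideal = RT/V_m = (0.08206)(256)/0.153 = 137.303 atm
vdW: P = RT/(V_m − b) − a/V_m² = 21.0074/0.121200 − 1.36/0.0234090 = 173.328 − 58.0973 = 115.231 atm
% deviation = (115.231 − 137.303)/137.303 × 100% = -16.08%

-16.08 %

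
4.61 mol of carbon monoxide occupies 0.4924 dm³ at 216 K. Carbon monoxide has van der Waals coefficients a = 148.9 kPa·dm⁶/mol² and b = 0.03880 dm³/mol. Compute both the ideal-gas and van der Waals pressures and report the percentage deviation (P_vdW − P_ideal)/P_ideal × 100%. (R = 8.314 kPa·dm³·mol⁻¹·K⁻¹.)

Ideal: P_ideal = nRT/V = (4.61)(8.314)(216)/0.4924 = 16813.1 kPa
vdW: P = nRT/(V − nb) − a n²/V² = 8278.75/0.313532 − 3164.44/0.242458 = 26404.8 − 13051.5 = 13353.3 kPa
% deviation = (13353.3 − 16813.1)/16813.1 × 100% = -20.58%

-20.58 %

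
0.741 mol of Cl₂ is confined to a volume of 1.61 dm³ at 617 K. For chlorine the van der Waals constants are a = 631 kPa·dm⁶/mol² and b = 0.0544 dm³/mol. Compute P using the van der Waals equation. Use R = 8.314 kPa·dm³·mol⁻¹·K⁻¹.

P ≈ 2288 kPa

P = nRT/(V − nb) − a n²/V²
nRT/(V − nb) = (0.741)(8.314)(617)/(1.61 − 0.741×0.0544) = 3801.1/1.5697 = 2421.5 kPa
a n²/V² = (631)(0.741)²/(1.61)² = 133.66 kPa
P = 2421.5 − 133.66 = 2288 kPa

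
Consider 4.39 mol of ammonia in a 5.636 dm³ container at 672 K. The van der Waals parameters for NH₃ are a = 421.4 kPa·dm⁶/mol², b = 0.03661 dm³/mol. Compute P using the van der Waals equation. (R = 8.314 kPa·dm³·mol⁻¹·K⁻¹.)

P ≈ 4224 kPa

P = nRT/(V − nb) − a n²/V²
nRT/(V − nb) = (4.39)(8.314)(672)/(5.636 − 4.39×0.03661) = 24527/5.4753 = 4479.6 kPa
a n²/V² = (421.4)(4.39)²/(5.636)² = 255.67 kPa
P = 4479.6 − 255.67 = 4224 kPa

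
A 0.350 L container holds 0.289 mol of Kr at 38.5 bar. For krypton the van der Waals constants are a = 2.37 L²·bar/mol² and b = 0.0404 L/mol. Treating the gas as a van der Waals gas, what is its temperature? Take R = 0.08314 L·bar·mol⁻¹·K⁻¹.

T ≈ 564.9 K

T = (P + a n²/V²)(V − nb)/(nR)
P + a n²/V² = 38.5 + (2.37)(0.289)²/(0.350)² = 40.116 bar
V − nb = 0.350 − (0.289)(0.0404) = 0.33832 L
T = (40.116)(0.33832)/((0.289)(0.08314)) = 564.9 K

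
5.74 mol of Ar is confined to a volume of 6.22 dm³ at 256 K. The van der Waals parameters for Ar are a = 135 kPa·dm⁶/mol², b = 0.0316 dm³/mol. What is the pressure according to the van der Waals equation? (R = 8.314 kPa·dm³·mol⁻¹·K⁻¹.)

P = nRT/(V − nb) − a n²/V²
nRT/(V − nb) = (5.74)(8.314)(256)/(6.22 − 5.74×0.0316) = 12217/6.0386 = 2023.2 kPa
a n²/V² = (135)(5.74)²/(6.22)² = 114.97 kPa
P = 2023.2 − 114.97 = 1908 kPa

P ≈ 1908 kPa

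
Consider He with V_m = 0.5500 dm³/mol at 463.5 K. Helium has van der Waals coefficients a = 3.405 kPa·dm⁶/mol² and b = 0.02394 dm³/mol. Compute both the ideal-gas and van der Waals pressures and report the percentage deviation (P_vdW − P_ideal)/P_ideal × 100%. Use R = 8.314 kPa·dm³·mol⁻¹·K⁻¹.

Ideal: P_ideal = RT/V_m = (8.314)(463.5)/0.5500 = 7006.43 kPa
vdW: P = RT/(V_m − b) − a/V_m² = 3853.54/0.526060 − 3.405/0.302500 = 7325.29 − 11.2562 = 7314.03 kPa
% deviation = (7314.03 − 7006.43)/7006.43 × 100% = 4.39%

4.39 %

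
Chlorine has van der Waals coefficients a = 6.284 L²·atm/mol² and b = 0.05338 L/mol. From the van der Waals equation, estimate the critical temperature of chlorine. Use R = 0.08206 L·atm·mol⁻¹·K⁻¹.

For a van der Waals gas, T_c = 8a/(27Rb).
T_c = 8×6.284/(27×0.08206×0.05338) = 50.272/0.11827 = 425.1 K

T_c ≈ 425.1 K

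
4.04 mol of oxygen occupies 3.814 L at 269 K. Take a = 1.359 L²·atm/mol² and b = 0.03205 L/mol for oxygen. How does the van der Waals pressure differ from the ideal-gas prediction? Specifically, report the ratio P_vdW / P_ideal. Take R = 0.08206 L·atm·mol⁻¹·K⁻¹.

Ideal: P_ideal = nRT/V = (4.04)(0.08206)(269)/3.814 = 23.3822 atm
vdW: P = nRT/(V − nb) − a n²/V² = 89.1795/3.68452 − 22.1811/14.5466 = 24.2038 − 1.52483 = 22.6790 atm
Ratio = 22.6790/23.3822 = 0.9699

P_vdW / P_ideal ≈ 0.9699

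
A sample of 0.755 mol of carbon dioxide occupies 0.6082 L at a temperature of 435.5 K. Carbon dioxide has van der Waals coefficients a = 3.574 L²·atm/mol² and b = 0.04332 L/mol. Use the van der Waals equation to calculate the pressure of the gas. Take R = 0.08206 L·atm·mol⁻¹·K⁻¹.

P = nRT/(V − nb) − a n²/V²
nRT/(V − nb) = (0.755)(0.08206)(435.5)/(0.6082 − 0.755×0.04332) = 26.982/0.57549 = 46.885 atm
a n²/V² = (3.574)(0.755)²/(0.6082)² = 5.5075 atm
P = 46.885 − 5.5075 = 41.38 atm

P ≈ 41.38 atm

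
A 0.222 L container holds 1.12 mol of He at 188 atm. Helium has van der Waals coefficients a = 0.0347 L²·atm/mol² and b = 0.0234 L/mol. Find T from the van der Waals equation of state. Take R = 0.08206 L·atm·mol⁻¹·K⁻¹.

T ≈ 402.4 K

T = (P + a n²/V²)(V − nb)/(nR)
P + a n²/V² = 188 + (0.0347)(1.12)²/(0.222)² = 188.88 atm
V − nb = 0.222 − (1.12)(0.0234) = 0.19579 L
T = (188.88)(0.19579)/((1.12)(0.08206)) = 402.4 K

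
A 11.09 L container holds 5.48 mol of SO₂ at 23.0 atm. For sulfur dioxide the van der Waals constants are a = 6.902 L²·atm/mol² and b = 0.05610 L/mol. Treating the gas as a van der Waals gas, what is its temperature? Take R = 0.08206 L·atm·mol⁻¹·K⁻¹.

T ≈ 591.9 K

T = (P + a n²/V²)(V − nb)/(nR)
P + a n²/V² = 23.0 + (6.902)(5.48)²/(11.09)² = 24.685 atm
V − nb = 11.09 − (5.48)(0.05610) = 10.783 L
T = (24.685)(10.783)/((5.48)(0.08206)) = 591.9 K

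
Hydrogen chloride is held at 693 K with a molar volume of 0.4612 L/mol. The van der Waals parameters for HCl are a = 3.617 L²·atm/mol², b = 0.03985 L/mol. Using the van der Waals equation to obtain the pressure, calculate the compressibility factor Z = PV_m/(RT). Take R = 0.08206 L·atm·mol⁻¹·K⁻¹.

P = RT/(V_m − b) − a/V_m² = (0.08206)(693)/(0.4612 − 0.03985) − 3.617/(0.4612)²
  = 56.868/0.42135 − 17.005 = 134.97 − 17.005 = 117.97 atm
Z = PV_m/(RT) = (117.97)(0.4612)/((0.08206)(693)) = 54.408/56.868 = 0.9567

Z ≈ 0.9567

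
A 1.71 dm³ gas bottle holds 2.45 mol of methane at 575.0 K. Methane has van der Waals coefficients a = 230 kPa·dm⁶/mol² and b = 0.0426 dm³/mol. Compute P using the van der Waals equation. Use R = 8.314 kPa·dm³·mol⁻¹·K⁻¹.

P ≈ 6822 kPa

P = nRT/(V − nb) − a n²/V²
nRT/(V − nb) = (2.45)(8.314)(575.0)/(1.71 − 2.45×0.0426) = 11712/1.6056 = 7294.5 kPa
a n²/V² = (230)(2.45)²/(1.71)² = 472.14 kPa
P = 7294.5 − 472.14 = 6822 kPa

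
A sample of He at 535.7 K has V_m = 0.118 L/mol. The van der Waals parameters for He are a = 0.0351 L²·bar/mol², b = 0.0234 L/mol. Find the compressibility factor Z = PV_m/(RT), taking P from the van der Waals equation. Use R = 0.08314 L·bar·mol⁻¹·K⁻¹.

Z ≈ 1.241

P = RT/(V_m − b) − a/V_m² = (0.08314)(535.7)/(0.118 − 0.0234) − 0.0351/(0.118)²
  = 44.538/0.094600 − 2.5208 = 470.80 − 2.5208 = 468.28 bar
Z = PV_m/(RT) = (468.28)(0.118)/((0.08314)(535.7)) = 55.257/44.538 = 1.241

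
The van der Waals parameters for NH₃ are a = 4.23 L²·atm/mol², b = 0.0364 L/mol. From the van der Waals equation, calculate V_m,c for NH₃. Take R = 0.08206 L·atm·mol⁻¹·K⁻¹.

For a van der Waals gas, V_m,c = 3b.
V_m,c = 3×0.0364 = 0.1092 L/mol

V_m,c ≈ 0.1092 L/mol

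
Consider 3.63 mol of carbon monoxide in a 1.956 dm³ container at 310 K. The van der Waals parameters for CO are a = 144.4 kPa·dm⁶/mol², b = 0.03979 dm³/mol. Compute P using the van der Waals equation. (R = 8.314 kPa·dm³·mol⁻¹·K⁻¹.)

P ≈ 4667 kPa

P = nRT/(V − nb) − a n²/V²
nRT/(V − nb) = (3.63)(8.314)(310)/(1.956 − 3.63×0.03979) = 9355.7/1.8116 = 5164.3 kPa
a n²/V² = (144.4)(3.63)²/(1.956)² = 497.33 kPa
P = 5164.3 − 497.33 = 4667 kPa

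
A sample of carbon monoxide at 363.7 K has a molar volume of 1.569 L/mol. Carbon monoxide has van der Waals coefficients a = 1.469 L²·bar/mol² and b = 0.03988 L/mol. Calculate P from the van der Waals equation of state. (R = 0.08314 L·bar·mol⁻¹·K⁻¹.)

P = RT/(V_m − b) − a/V_m²
RT/(V_m − b) = (0.08314)(363.7)/(1.569 − 0.03988) = 30.238/1.5291 = 19.775 bar
a/V_m² = 1.469/(1.569)² = 0.59673 bar
P = 19.775 − 0.59673 = 19.18 bar

P ≈ 19.18 bar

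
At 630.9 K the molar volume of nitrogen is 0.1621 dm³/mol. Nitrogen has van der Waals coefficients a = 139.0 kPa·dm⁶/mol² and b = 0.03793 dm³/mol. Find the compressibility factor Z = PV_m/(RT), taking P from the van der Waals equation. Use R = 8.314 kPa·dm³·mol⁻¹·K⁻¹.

Z ≈ 1.142

P = RT/(V_m − b) − a/V_m² = (8.314)(630.9)/(0.1621 − 0.03793) − 139.0/(0.1621)²
  = 5245.3/0.12417 − 5289.9 = 42243 − 5289.9 = 36953 kPa
Z = PV_m/(RT) = (36953)(0.1621)/((8.314)(630.9)) = 5990.1/5245.3 = 1.142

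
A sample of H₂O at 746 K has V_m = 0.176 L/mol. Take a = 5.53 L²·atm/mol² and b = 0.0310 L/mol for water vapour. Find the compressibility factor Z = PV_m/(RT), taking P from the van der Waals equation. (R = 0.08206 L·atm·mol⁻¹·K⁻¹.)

P = RT/(V_m − b) − a/V_m² = (0.08206)(746)/(0.176 − 0.0310) − 5.53/(0.176)²
  = 61.217/0.14500 − 178.53 = 422.19 − 178.53 = 243.66 atm
Z = PV_m/(RT) = (243.66)(0.176)/((0.08206)(746)) = 42.884/61.217 = 0.7005

Z ≈ 0.7005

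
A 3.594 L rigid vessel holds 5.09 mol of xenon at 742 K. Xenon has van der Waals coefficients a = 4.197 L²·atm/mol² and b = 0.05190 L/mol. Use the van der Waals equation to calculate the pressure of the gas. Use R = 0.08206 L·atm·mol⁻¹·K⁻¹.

P ≈ 84.66 atm

P = nRT/(V − nb) − a n²/V²
nRT/(V − nb) = (5.09)(0.08206)(742)/(3.594 − 5.09×0.05190) = 309.92/3.3298 = 93.075 atm
a n²/V² = (4.197)(5.09)²/(3.594)² = 8.4182 atm
P = 93.075 − 8.4182 = 84.66 atm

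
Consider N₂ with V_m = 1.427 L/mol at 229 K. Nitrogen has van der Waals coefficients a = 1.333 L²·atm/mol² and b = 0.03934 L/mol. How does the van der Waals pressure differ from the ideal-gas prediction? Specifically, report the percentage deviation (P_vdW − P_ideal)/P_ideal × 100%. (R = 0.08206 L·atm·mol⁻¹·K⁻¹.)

-2.14 %

Ideal: P_ideal = RT/V_m = (0.08206)(229)/1.427 = 13.1687 atm
vdW: P = RT/(V_m − b) − a/V_m² = 18.7917/1.38766 − 1.333/2.03633 = 13.5420 − 0.654609 = 12.8874 atm
% deviation = (12.8874 − 13.1687)/13.1687 × 100% = -2.14%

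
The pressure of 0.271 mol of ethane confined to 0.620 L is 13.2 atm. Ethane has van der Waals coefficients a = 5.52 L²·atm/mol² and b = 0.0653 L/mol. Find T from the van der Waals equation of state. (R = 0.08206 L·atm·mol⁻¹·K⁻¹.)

T ≈ 386.1 K

T = (P + a n²/V²)(V − nb)/(nR)
P + a n²/V² = 13.2 + (5.52)(0.271)²/(0.620)² = 14.255 atm
V − nb = 0.620 − (0.271)(0.0653) = 0.60230 L
T = (14.255)(0.60230)/((0.271)(0.08206)) = 386.1 K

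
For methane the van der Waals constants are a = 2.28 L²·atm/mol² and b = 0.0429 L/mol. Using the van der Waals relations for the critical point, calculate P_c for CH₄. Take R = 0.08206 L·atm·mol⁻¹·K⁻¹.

P_c ≈ 45.88 atm

For a van der Waals gas, P_c = a/(27b²).
P_c = 2.28/(27×(0.0429)²) = 2.28/0.049691 = 45.88 atm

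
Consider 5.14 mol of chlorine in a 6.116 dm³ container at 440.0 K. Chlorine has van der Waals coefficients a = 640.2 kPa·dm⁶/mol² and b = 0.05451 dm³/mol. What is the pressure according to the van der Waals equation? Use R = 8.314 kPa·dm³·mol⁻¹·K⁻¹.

P ≈ 2770 kPa

P = nRT/(V − nb) − a n²/V²
nRT/(V − nb) = (5.14)(8.314)(440.0)/(6.116 − 5.14×0.05451) = 18803/5.8358 = 3222.0 kPa
a n²/V² = (640.2)(5.14)²/(6.116)² = 452.18 kPa
P = 3222.0 − 452.18 = 2770 kPa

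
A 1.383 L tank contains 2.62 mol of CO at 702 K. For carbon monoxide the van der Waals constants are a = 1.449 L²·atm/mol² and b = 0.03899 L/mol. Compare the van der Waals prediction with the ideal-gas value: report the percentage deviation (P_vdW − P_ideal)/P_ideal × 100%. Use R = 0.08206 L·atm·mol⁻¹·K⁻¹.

3.21 %

Ideal: P_ideal = nRT/V = (2.62)(0.08206)(702)/1.383 = 109.131 atm
vdW: P = nRT/(V − nb) − a n²/V² = 150.928/1.28085 − 9.94652/1.91269 = 117.834 − 5.20028 = 112.634 atm
% deviation = (112.634 − 109.131)/109.131 × 100% = 3.21%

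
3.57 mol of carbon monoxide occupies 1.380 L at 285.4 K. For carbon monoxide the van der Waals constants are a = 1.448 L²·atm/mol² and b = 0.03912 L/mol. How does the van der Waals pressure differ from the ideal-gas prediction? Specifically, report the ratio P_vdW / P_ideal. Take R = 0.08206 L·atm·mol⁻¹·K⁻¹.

P_vdW / P_ideal ≈ 0.9527

Ideal: P_ideal = nRT/V = (3.57)(0.08206)(285.4)/1.380 = 60.5863 atm
vdW: P = nRT/(V − nb) − a n²/V² = 83.6091/1.24034 − 18.4546/1.90440 = 67.4082 − 9.69051 = 57.7177 atm
Ratio = 57.7177/60.5863 = 0.9527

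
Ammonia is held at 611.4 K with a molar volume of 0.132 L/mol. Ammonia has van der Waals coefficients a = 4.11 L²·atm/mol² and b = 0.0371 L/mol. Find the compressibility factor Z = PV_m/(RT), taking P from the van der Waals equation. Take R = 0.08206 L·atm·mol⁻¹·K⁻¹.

P = RT/(V_m − b) − a/V_m² = (0.08206)(611.4)/(0.132 − 0.0371) − 4.11/(0.132)²
  = 50.171/0.094900 − 235.88 = 528.67 − 235.88 = 292.79 atm
Z = PV_m/(RT) = (292.79)(0.132)/((0.08206)(611.4)) = 38.648/50.171 = 0.7703

Z ≈ 0.7703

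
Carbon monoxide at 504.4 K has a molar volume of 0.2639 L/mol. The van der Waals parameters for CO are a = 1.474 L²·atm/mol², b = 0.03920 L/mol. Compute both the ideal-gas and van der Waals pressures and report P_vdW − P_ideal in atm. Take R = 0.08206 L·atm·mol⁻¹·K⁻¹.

ΔP ≈ 6.20 atm

Ideal: P_ideal = RT/V_m = (0.08206)(504.4)/0.2639 = 156.844 atm
vdW: P = RT/(V_m − b) − a/V_m² = 41.3911/0.224700 − 1.474/0.0696432 = 184.206 − 21.1650 = 163.041 atm
ΔP = 163.041 − 156.844 = 6.20 atm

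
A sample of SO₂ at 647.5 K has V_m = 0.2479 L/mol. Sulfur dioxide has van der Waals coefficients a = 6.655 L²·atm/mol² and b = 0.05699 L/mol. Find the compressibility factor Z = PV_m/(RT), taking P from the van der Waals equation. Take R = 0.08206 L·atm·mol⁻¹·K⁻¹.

P = RT/(V_m − b) − a/V_m² = (0.08206)(647.5)/(0.2479 − 0.05699) − 6.655/(0.2479)²
  = 53.134/0.19091 − 108.29 = 278.32 − 108.29 = 170.03 atm
Z = PV_m/(RT) = (170.03)(0.2479)/((0.08206)(647.5)) = 42.150/53.134 = 0.7933

Z ≈ 0.7933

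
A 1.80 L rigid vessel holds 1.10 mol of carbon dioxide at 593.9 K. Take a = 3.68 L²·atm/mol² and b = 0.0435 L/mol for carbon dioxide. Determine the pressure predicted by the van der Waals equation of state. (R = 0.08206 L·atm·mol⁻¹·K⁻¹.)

P ≈ 29.22 atm

P = nRT/(V − nb) − a n²/V²
nRT/(V − nb) = (1.10)(0.08206)(593.9)/(1.80 − 1.10×0.0435) = 53.609/1.7522 = 30.595 atm
a n²/V² = (3.68)(1.10)²/(1.80)² = 1.3743 atm
P = 30.595 − 1.3743 = 29.22 atm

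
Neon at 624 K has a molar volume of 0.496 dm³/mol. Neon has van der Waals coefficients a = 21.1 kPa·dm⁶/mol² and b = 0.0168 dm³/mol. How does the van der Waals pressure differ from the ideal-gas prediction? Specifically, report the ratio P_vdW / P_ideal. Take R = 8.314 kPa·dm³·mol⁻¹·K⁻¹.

P_vdW / P_ideal ≈ 1.027

Ideal: P_ideal = RT/V_m = (8.314)(624)/0.496 = 10459.5 kPa
vdW: P = RT/(V_m − b) − a/V_m² = 5187.94/0.479200 − 21.1/0.246016 = 10826.3 − 85.7668 = 10740.5 kPa
Ratio = 10740.5/10459.5 = 1.027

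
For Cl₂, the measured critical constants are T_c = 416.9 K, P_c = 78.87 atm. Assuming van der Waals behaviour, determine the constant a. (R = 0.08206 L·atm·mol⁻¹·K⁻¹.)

a ≈ 6.260 L²·atm/mol²

From T_c = 8a/(27Rb) and P_c = a/(27b²): a = 27 R² T_c²/(64 P_c).
a = 27×(0.08206)²×(416.9)²/(64×78.87) = 31600/5047.7 = 6.260 L²·atm/mol²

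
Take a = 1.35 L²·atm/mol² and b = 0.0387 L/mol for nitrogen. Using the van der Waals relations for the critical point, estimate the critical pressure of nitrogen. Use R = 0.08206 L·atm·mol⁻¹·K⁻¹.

For a van der Waals gas, P_c = a/(27b²).
P_c = 1.35/(27×(0.0387)²) = 1.35/0.040438 = 33.38 atm

P_c ≈ 33.38 atm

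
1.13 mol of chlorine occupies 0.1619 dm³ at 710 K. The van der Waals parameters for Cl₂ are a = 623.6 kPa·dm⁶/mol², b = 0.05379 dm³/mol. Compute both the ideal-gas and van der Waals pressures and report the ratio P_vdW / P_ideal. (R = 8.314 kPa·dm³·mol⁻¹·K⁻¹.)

P_vdW / P_ideal ≈ 0.8638

Ideal: P_ideal = nRT/V = (1.13)(8.314)(710)/0.1619 = 41200.3 kPa
vdW: P = nRT/(V − nb) − a n²/V² = 6670.32/0.101117 − 796.275/0.0262116 = 65966.4 − 30378.7 = 35587.7 kPa
Ratio = 35587.7/41200.3 = 0.8638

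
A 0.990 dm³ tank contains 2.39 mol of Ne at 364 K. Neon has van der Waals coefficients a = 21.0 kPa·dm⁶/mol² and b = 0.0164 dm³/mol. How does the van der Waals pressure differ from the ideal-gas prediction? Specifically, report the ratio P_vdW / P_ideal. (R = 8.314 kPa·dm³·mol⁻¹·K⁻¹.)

P_vdW / P_ideal ≈ 1.024

Ideal: P_ideal = nRT/V = (2.39)(8.314)(364)/0.990 = 7305.91 kPa
vdW: P = nRT/(V − nb) − a n²/V² = 7232.85/0.950804 − 119.954/0.980100 = 7607.09 − 122.390 = 7484.70 kPa
Ratio = 7484.70/7305.91 = 1.024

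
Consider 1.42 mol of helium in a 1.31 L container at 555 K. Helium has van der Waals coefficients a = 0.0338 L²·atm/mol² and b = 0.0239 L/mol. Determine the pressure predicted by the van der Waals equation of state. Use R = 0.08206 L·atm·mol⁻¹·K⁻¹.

P ≈ 50.64 atm

P = nRT/(V − nb) − a n²/V²
nRT/(V − nb) = (1.42)(0.08206)(555)/(1.31 − 1.42×0.0239) = 64.671/1.2761 = 50.679 atm
a n²/V² = (0.0338)(1.42)²/(1.31)² = 0.039715 atm
P = 50.679 − 0.039715 = 50.64 atm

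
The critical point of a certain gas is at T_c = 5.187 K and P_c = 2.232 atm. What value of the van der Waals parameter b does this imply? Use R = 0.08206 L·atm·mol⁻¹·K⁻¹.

From T_c = 8a/(27Rb) and P_c = a/(27b²): b = R T_c/(8 P_c).
b = (0.08206)(5.187)/(8×2.232) = 0.42565/17.856 = 0.02384 L/mol

b ≈ 0.02384 L/mol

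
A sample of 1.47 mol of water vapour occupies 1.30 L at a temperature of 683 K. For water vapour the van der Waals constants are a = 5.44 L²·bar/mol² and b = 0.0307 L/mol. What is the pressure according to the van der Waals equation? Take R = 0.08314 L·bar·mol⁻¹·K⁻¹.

P ≈ 59.56 bar

P = nRT/(V − nb) − a n²/V²
nRT/(V − nb) = (1.47)(0.08314)(683)/(1.30 − 1.47×0.0307) = 83.473/1.2549 = 66.518 bar
a n²/V² = (5.44)(1.47)²/(1.30)² = 6.9558 bar
P = 66.518 − 6.9558 = 59.56 bar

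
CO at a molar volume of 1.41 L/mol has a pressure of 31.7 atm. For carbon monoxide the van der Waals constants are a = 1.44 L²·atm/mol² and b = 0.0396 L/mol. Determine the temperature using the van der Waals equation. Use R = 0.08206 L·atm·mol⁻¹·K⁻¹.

T = (P + a/V_m²)(V_m − b)/R
P + a/V_m² = 31.7 + 1.44/(1.41)² = 32.424 atm
V_m − b = 1.41 − 0.0396 = 1.3704 L/mol
T = (32.424)(1.3704)/0.08206 = 541.5 K

T ≈ 541.5 K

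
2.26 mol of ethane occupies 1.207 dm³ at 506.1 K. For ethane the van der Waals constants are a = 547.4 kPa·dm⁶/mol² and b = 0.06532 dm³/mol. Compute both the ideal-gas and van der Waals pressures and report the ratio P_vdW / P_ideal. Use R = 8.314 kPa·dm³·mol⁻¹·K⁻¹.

Ideal: P_ideal = nRT/V = (2.26)(8.314)(506.1)/1.207 = 7878.57 kPa
vdW: P = nRT/(V − nb) − a n²/V² = 9509.44/1.05938 − 2795.90/1.45685 = 8976.42 − 1919.14 = 7057.28 kPa
Ratio = 7057.28/7878.57 = 0.8958

P_vdW / P_ideal ≈ 0.8958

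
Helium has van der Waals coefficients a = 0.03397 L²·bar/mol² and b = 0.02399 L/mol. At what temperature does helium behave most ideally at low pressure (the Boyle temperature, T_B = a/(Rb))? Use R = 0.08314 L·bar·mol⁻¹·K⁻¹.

For a van der Waals gas the second virial coefficient B₂ = b − a/(RT) vanishes at T_B = a/(Rb).
T_B = 0.03397/(0.08314×0.02399) = 0.03397/0.0019945 = 17.03 K

T_B ≈ 17.03 K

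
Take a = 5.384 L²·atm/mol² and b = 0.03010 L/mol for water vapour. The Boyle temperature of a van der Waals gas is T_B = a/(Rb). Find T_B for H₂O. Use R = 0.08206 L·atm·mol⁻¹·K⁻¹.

For a van der Waals gas the second virial coefficient B₂ = b − a/(RT) vanishes at T_B = a/(Rb).
T_B = 5.384/(0.08206×0.03010) = 5.384/0.0024700 = 2180 K

T_B ≈ 2180 K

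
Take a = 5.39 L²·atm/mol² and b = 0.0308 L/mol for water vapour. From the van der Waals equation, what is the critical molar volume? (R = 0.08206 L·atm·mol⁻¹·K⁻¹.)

For a van der Waals gas, V_m,c = 3b.
V_m,c = 3×0.0308 = 0.09240 L/mol

V_m,c ≈ 0.09240 L/mol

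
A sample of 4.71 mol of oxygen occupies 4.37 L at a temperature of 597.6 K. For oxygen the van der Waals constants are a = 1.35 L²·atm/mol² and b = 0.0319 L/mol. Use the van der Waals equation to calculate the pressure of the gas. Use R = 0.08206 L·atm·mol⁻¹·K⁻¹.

P ≈ 53.17 atm

P = nRT/(V − nb) − a n²/V²
nRT/(V − nb) = (4.71)(0.08206)(597.6)/(4.37 − 4.71×0.0319) = 230.97/4.2198 = 54.735 atm
a n²/V² = (1.35)(4.71)²/(4.37)² = 1.5682 atm
P = 54.735 − 1.5682 = 53.17 atm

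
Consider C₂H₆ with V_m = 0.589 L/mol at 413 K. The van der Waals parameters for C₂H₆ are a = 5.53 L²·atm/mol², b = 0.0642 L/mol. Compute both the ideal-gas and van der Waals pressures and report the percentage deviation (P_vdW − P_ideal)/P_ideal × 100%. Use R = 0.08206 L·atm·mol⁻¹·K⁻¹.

-15.47 %

Ideal: P_ideal = RT/V_m = (0.08206)(413)/0.589 = 57.5395 atm
vdW: P = RT/(V_m − b) − a/V_m² = 33.8908/0.524800 − 5.53/0.346921 = 64.5785 − 15.9402 = 48.6383 atm
% deviation = (48.6383 − 57.5395)/57.5395 × 100% = -15.47%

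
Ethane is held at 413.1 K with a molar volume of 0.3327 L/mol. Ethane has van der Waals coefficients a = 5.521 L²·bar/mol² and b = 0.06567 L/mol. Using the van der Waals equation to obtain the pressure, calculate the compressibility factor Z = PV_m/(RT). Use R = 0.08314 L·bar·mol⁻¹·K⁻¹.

P = RT/(V_m − b) − a/V_m² = (0.08314)(413.1)/(0.3327 − 0.06567) − 5.521/(0.3327)²
  = 34.345/0.26703 − 49.878 = 128.62 − 49.878 = 78.74 bar
Z = PV_m/(RT) = (78.74)(0.3327)/((0.08314)(413.1)) = 26.197/34.345 = 0.7628

Z ≈ 0.7628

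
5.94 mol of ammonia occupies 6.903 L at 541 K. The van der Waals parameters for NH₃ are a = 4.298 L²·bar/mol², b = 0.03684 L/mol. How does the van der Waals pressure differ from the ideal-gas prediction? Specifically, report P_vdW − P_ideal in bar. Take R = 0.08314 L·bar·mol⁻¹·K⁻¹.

ΔP ≈ -1.915 bar

Ideal: P_ideal = nRT/V = (5.94)(0.08314)(541)/6.903 = 38.7040 bar
vdW: P = nRT/(V − nb) − a n²/V² = 267.174/6.68417 − 151.649/47.6514 = 39.9712 − 3.18247 = 36.7887 bar
ΔP = 36.7887 − 38.7040 = -1.915 bar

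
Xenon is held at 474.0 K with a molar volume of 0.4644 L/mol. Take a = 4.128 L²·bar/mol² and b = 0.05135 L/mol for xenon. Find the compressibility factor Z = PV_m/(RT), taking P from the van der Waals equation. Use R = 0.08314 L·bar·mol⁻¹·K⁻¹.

P = RT/(V_m − b) − a/V_m² = (0.08314)(474.0)/(0.4644 − 0.05135) − 4.128/(0.4644)²
  = 39.408/0.41305 − 19.141 = 95.407 − 19.141 = 76.266 bar
Z = PV_m/(RT) = (76.266)(0.4644)/((0.08314)(474.0)) = 35.418/39.408 = 0.8988

Z ≈ 0.8988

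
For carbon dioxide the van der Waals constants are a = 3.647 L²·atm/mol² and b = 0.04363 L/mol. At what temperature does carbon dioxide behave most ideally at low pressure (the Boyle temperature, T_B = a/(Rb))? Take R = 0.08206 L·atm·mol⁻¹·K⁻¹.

T_B ≈ 1019 K

For a van der Waals gas the second virial coefficient B₂ = b − a/(RT) vanishes at T_B = a/(Rb).
T_B = 3.647/(0.08206×0.04363) = 3.647/0.0035803 = 1019 K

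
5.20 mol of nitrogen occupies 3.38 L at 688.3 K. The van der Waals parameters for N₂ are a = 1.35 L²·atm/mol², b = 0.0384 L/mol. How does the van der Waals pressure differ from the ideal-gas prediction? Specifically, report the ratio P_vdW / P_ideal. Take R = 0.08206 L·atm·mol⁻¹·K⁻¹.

Ideal: P_ideal = nRT/V = (5.20)(0.08206)(688.3)/3.38 = 86.8952 atm
vdW: P = nRT/(V − nb) − a n²/V² = 293.706/3.18032 − 36.5040/11.4244 = 92.3511 − 3.19527 = 89.1558 atm
Ratio = 89.1558/86.8952 = 1.026

P_vdW / P_ideal ≈ 1.026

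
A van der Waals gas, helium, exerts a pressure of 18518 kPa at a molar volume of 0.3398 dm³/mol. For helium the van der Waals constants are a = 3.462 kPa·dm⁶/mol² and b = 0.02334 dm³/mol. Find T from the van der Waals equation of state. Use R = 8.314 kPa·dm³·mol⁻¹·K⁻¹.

T ≈ 706.0 K

T = (P + a/V_m²)(V_m − b)/R
P + a/V_m² = 18518 + 3.462/(0.3398)² = 18548 kPa
V_m − b = 0.3398 − 0.02334 = 0.31646 dm³/mol
T = (18548)(0.31646)/8.314 = 706.0 K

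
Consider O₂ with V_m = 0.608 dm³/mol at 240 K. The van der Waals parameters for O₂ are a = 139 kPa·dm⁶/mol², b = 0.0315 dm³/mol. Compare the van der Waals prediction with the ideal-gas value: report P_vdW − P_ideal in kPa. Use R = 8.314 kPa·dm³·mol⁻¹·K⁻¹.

ΔP ≈ -196.7 kPa

Ideal: P_ideal = RT/V_m = (8.314)(240)/0.608 = 3281.84 kPa
vdW: P = RT/(V_m − b) − a/V_m² = 1995.36/0.576500 − 139/0.369664 = 3461.16 − 376.017 = 3085.14 kPa
ΔP = 3085.14 − 3281.84 = -196.7 kPa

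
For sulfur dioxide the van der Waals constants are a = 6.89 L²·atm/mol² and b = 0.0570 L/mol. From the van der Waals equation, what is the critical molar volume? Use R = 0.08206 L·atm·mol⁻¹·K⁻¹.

For a van der Waals gas, V_m,c = 3b.
V_m,c = 3×0.0570 = 0.1710 L/mol

V_m,c ≈ 0.1710 L/mol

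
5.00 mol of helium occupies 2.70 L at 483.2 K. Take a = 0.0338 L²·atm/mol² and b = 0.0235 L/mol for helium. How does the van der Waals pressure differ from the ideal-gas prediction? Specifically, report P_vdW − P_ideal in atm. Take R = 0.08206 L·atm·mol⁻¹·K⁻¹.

ΔP ≈ 3.225 atm

Ideal: P_ideal = nRT/V = (5.00)(0.08206)(483.2)/2.70 = 73.4285 atm
vdW: P = nRT/(V − nb) − a n²/V² = 198.257/2.58250 − 0.845000/7.29000 = 76.7694 − 0.115912 = 76.6535 atm
ΔP = 76.6535 − 73.4285 = 3.225 atm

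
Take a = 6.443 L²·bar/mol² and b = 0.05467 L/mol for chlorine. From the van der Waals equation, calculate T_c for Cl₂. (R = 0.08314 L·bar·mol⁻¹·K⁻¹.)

For a van der Waals gas, T_c = 8a/(27Rb).
T_c = 8×6.443/(27×0.08314×0.05467) = 51.544/0.12272 = 420.0 K

T_c ≈ 420.0 K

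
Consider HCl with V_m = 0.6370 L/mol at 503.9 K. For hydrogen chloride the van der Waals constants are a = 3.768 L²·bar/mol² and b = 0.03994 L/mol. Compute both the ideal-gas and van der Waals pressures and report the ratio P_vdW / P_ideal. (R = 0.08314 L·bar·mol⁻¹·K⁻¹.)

P_vdW / P_ideal ≈ 0.9257

Ideal: P_ideal = RT/V_m = (0.08314)(503.9)/0.6370 = 65.7680 bar
vdW: P = RT/(V_m − b) − a/V_m² = 41.8942/0.597060 − 3.768/0.405769 = 70.1675 − 9.28607 = 60.8814 bar
Ratio = 60.8814/65.7680 = 0.9257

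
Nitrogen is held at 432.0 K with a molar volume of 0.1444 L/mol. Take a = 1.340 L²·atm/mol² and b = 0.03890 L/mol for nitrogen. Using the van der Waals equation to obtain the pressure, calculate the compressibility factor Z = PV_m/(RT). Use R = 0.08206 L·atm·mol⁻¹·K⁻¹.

P = RT/(V_m − b) − a/V_m² = (0.08206)(432.0)/(0.1444 − 0.03890) − 1.340/(0.1444)²
  = 35.450/0.10550 − 64.264 = 336.02 − 64.264 = 271.76 atm
Z = PV_m/(RT) = (271.76)(0.1444)/((0.08206)(432.0)) = 39.242/35.450 = 1.107

Z ≈ 1.107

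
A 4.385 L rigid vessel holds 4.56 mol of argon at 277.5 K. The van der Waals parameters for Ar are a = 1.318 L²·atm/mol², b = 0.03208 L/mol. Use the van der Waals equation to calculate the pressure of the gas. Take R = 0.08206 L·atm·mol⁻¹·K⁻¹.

P = nRT/(V − nb) − a n²/V²
nRT/(V − nb) = (4.56)(0.08206)(277.5)/(4.385 − 4.56×0.03208) = 103.84/4.2387 = 24.498 atm
a n²/V² = (1.318)(4.56)²/(4.385)² = 1.4253 atm
P = 24.498 − 1.4253 = 23.07 atm

P ≈ 23.07 atm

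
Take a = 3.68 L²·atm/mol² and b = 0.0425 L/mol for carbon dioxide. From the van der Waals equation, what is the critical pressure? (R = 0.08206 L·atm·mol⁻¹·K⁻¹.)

P_c ≈ 75.46 atm

For a van der Waals gas, P_c = a/(27b²).
P_c = 3.68/(27×(0.0425)²) = 3.68/0.048769 = 75.46 atm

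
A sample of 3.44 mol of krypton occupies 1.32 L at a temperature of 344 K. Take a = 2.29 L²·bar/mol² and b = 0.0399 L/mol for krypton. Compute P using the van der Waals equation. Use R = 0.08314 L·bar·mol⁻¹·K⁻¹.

P = nRT/(V − nb) − a n²/V²
nRT/(V − nb) = (3.44)(0.08314)(344)/(1.32 − 3.44×0.0399) = 98.385/1.1827 = 83.187 bar
a n²/V² = (2.29)(3.44)²/(1.32)² = 15.553 bar
P = 83.187 − 15.553 = 67.63 bar

P ≈ 67.63 bar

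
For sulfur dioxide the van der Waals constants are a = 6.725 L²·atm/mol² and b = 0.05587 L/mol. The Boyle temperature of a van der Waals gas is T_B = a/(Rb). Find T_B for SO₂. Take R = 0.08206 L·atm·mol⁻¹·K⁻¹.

For a van der Waals gas the second virial coefficient B₂ = b − a/(RT) vanishes at T_B = a/(Rb).
T_B = 6.725/(0.08206×0.05587) = 6.725/0.0045847 = 1467 K

T_B ≈ 1467 K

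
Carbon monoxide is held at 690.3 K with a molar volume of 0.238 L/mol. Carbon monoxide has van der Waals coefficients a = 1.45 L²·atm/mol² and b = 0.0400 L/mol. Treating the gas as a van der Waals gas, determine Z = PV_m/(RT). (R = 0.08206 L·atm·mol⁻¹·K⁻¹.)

Z ≈ 1.094

P = RT/(V_m − b) − a/V_m² = (0.08206)(690.3)/(0.238 − 0.0400) − 1.45/(0.238)²
  = 56.646/0.19800 − 25.598 = 286.09 − 25.598 = 260.49 atm
Z = PV_m/(RT) = (260.49)(0.238)/((0.08206)(690.3)) = 61.997/56.646 = 1.094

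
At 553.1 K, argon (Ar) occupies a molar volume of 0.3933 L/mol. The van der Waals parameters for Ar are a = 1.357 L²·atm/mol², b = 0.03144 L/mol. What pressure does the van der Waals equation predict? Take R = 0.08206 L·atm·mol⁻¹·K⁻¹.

P = RT/(V_m − b) − a/V_m²
RT/(V_m − b) = (0.08206)(553.1)/(0.3933 − 0.03144) = 45.387/0.36186 = 125.43 atm
a/V_m² = 1.357/(0.3933)² = 8.7727 atm
P = 125.43 − 8.7727 = 116.7 atm

P ≈ 116.7 atm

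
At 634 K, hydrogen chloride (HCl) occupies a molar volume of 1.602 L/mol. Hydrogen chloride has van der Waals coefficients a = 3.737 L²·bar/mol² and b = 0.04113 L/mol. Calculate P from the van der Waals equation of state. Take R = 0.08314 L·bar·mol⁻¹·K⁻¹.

P ≈ 32.31 bar

P = RT/(V_m − b) − a/V_m²
RT/(V_m − b) = (0.08314)(634)/(1.602 − 0.04113) = 52.711/1.5609 = 33.770 bar
a/V_m² = 3.737/(1.602)² = 1.4561 bar
P = 33.770 − 1.4561 = 32.31 bar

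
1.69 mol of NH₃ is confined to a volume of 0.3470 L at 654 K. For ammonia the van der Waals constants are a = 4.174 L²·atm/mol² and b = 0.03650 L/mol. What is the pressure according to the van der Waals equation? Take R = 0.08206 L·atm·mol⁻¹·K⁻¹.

P = nRT/(V − nb) − a n²/V²
nRT/(V − nb) = (1.69)(0.08206)(654)/(0.3470 − 1.69×0.03650) = 90.698/0.28532 = 317.88 atm
a n²/V² = (4.174)(1.69)²/(0.3470)² = 99.007 atm
P = 317.88 − 99.007 = 218.9 atm

P ≈ 218.9 atm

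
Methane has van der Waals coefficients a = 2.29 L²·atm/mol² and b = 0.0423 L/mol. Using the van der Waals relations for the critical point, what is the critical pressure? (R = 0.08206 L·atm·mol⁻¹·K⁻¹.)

For a van der Waals gas, P_c = a/(27b²).
P_c = 2.29/(27×(0.0423)²) = 2.29/0.048311 = 47.40 atm

P_c ≈ 47.40 atm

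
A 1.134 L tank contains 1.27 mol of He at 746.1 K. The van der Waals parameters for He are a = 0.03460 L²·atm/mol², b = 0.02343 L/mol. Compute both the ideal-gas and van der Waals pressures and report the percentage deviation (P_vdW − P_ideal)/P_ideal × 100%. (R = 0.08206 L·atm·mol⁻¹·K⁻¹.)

Ideal: P_ideal = nRT/V = (1.27)(0.08206)(746.1)/1.134 = 68.5676 atm
vdW: P = nRT/(V − nb) − a n²/V² = 77.7557/1.10424 − 0.0558063/1.28596 = 70.4156 − 0.0433966 = 70.3722 atm
% deviation = (70.3722 − 68.5676)/68.5676 × 100% = 2.63%

2.63 %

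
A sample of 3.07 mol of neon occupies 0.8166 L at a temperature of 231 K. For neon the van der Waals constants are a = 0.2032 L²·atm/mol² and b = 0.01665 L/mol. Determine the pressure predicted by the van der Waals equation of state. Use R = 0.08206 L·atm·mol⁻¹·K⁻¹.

P ≈ 73.15 atm

P = nRT/(V − nb) − a n²/V²
nRT/(V − nb) = (3.07)(0.08206)(231)/(0.8166 − 3.07×0.01665) = 58.194/0.76548 = 76.023 atm
a n²/V² = (0.2032)(3.07)²/(0.8166)² = 2.8720 atm
P = 76.023 − 2.8720 = 73.15 atm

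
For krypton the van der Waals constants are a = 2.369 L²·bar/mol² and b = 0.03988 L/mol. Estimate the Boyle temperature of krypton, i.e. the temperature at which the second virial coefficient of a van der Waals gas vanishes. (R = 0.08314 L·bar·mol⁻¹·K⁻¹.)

For a van der Waals gas the second virial coefficient B₂ = b − a/(RT) vanishes at T_B = a/(Rb).
T_B = 2.369/(0.08314×0.03988) = 2.369/0.0033156 = 714.5 K

T_B ≈ 714.5 K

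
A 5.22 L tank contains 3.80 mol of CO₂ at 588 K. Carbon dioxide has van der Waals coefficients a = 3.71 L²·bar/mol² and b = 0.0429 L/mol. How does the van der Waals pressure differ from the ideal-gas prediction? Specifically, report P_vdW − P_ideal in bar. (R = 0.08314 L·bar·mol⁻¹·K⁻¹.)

Ideal: P_ideal = nRT/V = (3.80)(0.08314)(588)/5.22 = 35.5877 bar
vdW: P = nRT/(V − nb) − a n²/V² = 185.768/5.05698 − 53.5724/27.2484 = 36.7350 − 1.96608 = 34.7689 bar
ΔP = 34.7689 − 35.5877 = -0.819 bar

ΔP ≈ -0.819 bar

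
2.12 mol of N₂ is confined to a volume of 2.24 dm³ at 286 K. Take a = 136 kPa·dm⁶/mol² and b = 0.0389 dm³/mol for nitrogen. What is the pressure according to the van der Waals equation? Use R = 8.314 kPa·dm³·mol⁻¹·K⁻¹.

P ≈ 2215 kPa

P = nRT/(V − nb) − a n²/V²
nRT/(V − nb) = (2.12)(8.314)(286)/(2.24 − 2.12×0.0389) = 5040.9/2.1575 = 2336.5 kPa
a n²/V² = (136)(2.12)²/(2.24)² = 121.82 kPa
P = 2336.5 − 121.82 = 2215 kPa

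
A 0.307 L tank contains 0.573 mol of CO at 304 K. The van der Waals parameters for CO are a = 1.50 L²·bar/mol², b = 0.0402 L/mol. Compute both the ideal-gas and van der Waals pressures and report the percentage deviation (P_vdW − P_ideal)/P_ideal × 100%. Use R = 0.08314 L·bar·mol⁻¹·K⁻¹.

-2.97 %

Ideal: P_ideal = nRT/V = (0.573)(0.08314)(304)/0.307 = 47.1737 bar
vdW: P = nRT/(V − nb) − a n²/V² = 14.4823/0.283965 − 0.492494/0.0942490 = 51.0003 − 5.22546 = 45.7748 bar
% deviation = (45.7748 − 47.1737)/47.1737 × 100% = -2.97%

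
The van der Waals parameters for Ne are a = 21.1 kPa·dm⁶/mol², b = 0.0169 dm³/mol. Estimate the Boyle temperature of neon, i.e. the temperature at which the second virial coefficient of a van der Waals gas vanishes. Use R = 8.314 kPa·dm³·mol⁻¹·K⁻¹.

T_B ≈ 150.2 K

For a van der Waals gas the second virial coefficient B₂ = b − a/(RT) vanishes at T_B = a/(Rb).
T_B = 21.1/(8.314×0.0169) = 21.1/0.14051 = 150.2 K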